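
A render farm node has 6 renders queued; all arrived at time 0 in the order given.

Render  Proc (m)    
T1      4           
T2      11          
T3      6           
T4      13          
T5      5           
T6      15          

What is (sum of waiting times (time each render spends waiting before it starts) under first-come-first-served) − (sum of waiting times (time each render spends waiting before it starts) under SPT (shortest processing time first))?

20

FIFO (arrival order): T1 T2 T3 T4 T5 T6.
T1: waits 0, runs 0→4
T2: waits 4, runs 4→15
T3: waits 15, runs 15→21
T4: waits 21, runs 21→34
T5: waits 34, runs 34→39
T6: waits 39, runs 39→54
Sum = 0+4+15+21+34+39 = 113.
SPT (increasing processing time): T1 T5 T3 T2 T4 T6.
T1: waits 0, runs 0→4
T5: waits 4, runs 4→9
T3: waits 9, runs 9→15
T2: waits 15, runs 15→26
T4: waits 26, runs 26→39
T6: waits 39, runs 39→54
Sum = 0+4+9+15+26+39 = 93.
Difference = 113 − 93 = 20.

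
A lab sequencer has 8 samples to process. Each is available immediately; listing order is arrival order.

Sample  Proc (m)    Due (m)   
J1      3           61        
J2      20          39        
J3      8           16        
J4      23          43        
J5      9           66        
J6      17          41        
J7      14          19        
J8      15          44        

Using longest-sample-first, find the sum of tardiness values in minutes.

LPT (decreasing processing time): J4 J2 J6 J8 J7 J5 J3 J1.
J4: 0→23, due 43, tardiness 0
J2: 23→43, due 39, tardiness 4
J6: 43→60, due 41, tardiness 19
J8: 60→75, due 44, tardiness 31
J7: 75→89, due 19, tardiness 70
J5: 89→98, due 66, tardiness 32
J3: 98→106, due 16, tardiness 90
J1: 106→109, due 61, tardiness 48
Sum = 0+4+19+31+70+32+90+48 = 294.

294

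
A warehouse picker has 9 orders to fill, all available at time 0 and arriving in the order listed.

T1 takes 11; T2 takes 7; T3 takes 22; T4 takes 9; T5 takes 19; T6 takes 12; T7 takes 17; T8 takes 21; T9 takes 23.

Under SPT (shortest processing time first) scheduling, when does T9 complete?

SPT (increasing processing time): T2 T4 T1 T6 T7 T5 T8 T3 T9.
T2: 0→7
T4: 7→16
T1: 16→27
T6: 27→39
T7: 39→56
T5: 56→75
T8: 75→96
T3: 96→118
T9: 118→141

141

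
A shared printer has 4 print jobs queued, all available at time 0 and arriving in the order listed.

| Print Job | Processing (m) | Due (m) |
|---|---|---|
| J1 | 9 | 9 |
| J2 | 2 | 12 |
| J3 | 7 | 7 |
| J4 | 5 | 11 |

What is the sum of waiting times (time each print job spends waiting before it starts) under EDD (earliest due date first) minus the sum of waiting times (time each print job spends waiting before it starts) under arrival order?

EDD (increasing due date): J3 J1 J4 J2.
J3: waits 0, runs 0→7
J1: waits 7, runs 7→16
J4: waits 16, runs 16→21
J2: waits 21, runs 21→23
Sum = 0+7+16+21 = 44.
FIFO (arrival order): J1 J2 J3 J4.
J1: waits 0, runs 0→9
J2: waits 9, runs 9→11
J3: waits 11, runs 11→18
J4: waits 18, runs 18→23
Sum = 0+9+11+18 = 38.
Difference = 44 − 38 = 6.

6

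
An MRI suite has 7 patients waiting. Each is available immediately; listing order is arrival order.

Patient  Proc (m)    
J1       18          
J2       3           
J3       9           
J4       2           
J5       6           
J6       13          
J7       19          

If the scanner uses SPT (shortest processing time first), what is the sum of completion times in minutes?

192

SPT (increasing processing time): J4 J2 J5 J3 J6 J1 J7.
J4: 0→2
J2: 2→5
J5: 5→11
J3: 11→20
J6: 20→33
J1: 33→51
J7: 51→70
Sum = 2+5+11+20+33+51+70 = 192.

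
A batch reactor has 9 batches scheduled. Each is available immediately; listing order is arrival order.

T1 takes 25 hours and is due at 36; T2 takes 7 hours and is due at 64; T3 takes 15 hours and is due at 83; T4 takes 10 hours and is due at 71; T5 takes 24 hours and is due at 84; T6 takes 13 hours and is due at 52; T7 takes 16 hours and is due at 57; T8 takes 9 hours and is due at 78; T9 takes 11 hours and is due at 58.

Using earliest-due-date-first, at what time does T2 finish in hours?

72

EDD (increasing due date): T1 T6 T7 T9 T2 T4 T8 T3 T5.
T1: 0→25
T6: 25→38
T7: 38→54
T9: 54→65
T2: 65→72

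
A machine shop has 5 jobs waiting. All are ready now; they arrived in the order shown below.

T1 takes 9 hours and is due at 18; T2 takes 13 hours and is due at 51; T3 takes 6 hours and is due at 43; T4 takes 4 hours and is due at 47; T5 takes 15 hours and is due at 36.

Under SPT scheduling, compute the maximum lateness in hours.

11

SPT (increasing processing time): T4 T3 T1 T2 T5.
T4: 0→4, due 47, lateness -43
T3: 4→10, due 43, lateness -33
T1: 10→19, due 18, lateness 1
T2: 19→32, due 51, lateness -19
T5: 32→47, due 36, lateness 11
Maximum = 11.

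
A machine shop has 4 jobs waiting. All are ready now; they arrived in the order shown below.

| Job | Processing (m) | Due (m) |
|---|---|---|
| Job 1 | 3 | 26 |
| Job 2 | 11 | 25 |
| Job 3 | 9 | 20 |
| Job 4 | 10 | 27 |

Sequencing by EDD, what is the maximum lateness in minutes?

6

EDD (increasing due date): Job 3 Job 2 Job 1 Job 4.
Job 3: 0→9, due 20, lateness -11
Job 2: 9→20, due 25, lateness -5
Job 1: 20→23, due 26, lateness -3
Job 4: 23→33, due 27, lateness 6
Maximum = 6.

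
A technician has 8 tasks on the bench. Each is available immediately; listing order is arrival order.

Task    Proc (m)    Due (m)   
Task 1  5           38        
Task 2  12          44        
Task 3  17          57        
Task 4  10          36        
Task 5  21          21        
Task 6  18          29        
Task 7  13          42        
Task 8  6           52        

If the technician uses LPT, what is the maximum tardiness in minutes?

64

LPT (decreasing processing time): Task 5 Task 6 Task 3 Task 7 Task 2 Task 4 Task 8 Task 1.
Task 5: 0→21, due 21, tardiness 0
Task 6: 21→39, due 29, tardiness 10
Task 3: 39→56, due 57, tardiness 0
Task 7: 56→69, due 42, tardiness 27
Task 2: 69→81, due 44, tardiness 37
Task 4: 81→91, due 36, tardiness 55
Task 8: 91→97, due 52, tardiness 45
Task 1: 97→102, due 38, tardiness 64
Maximum = 64.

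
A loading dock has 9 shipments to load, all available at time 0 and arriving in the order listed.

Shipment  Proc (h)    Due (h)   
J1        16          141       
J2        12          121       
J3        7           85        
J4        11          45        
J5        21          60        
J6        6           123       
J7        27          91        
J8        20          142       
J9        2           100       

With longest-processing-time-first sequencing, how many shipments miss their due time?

LPT (decreasing processing time): J7 J5 J8 J1 J2 J4 J3 J6 J9.
J7: 0→27, due 91, tardiness 0
J5: 27→48, due 60, tardiness 0
J8: 48→68, due 142, tardiness 0
J1: 68→84, due 141, tardiness 0
J2: 84→96, due 121, tardiness 0
J4: 96→107, due 45, tardiness 62
J3: 107→114, due 85, tardiness 29
J6: 114→120, due 123, tardiness 0
J9: 120→122, due 100, tardiness 22
Late shipments: 3.

3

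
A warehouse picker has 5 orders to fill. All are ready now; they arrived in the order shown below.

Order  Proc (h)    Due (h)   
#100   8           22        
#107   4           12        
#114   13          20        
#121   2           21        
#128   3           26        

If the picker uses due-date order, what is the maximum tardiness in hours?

EDD (increasing due date): #107 #114 #121 #100 #128.
#107: 0→4, due 12, tardiness 0
#114: 4→17, due 20, tardiness 0
#121: 17→19, due 21, tardiness 0
#100: 19→27, due 22, tardiness 5
#128: 27→30, due 26, tardiness 4
Maximum = 5.

5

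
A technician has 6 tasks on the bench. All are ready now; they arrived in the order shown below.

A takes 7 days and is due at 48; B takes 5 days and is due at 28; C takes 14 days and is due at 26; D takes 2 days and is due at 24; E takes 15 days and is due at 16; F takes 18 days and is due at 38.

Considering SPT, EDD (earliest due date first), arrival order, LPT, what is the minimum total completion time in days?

155

SPT (increasing processing time): D B A C E F.
D: 0→2
B: 2→7
A: 7→14
C: 14→28
E: 28→43
F: 43→61
Sum = 2+7+14+28+43+61 = 155.
EDD (increasing due date): E D C B F A.
E: 0→15
D: 15→17
C: 17→31
B: 31→36
F: 36→54
A: 54→61
Sum = 15+17+31+36+54+61 = 214.
FIFO (arrival order): A B C D E F.
A: 0→7
B: 7→12
C: 12→26
D: 26→28
E: 28→43
F: 43→61
Sum = 7+12+26+28+43+61 = 177.
LPT (decreasing processing time): F E C A B D.
F: 0→18
E: 18→33
C: 33→47
A: 47→54
B: 54→59
D: 59→61
Sum = 18+33+47+54+59+61 = 272.
SPT 155, EDD 214, FIFO 177, LPT 272 → minimum 155.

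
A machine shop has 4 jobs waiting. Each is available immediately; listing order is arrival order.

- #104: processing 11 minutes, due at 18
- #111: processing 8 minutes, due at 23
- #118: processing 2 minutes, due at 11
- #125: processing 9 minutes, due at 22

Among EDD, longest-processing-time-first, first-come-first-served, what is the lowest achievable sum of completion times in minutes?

EDD (increasing due date): #118 #104 #125 #111.
#118: 0→2
#104: 2→13
#125: 13→22
#111: 22→30
Sum = 2+13+22+30 = 67.
LPT (decreasing processing time): #104 #125 #111 #118.
#104: 0→11
#125: 11→20
#111: 20→28
#118: 28→30
Sum = 11+20+28+30 = 89.
FIFO (arrival order): #104 #111 #118 #125.
#104: 0→11
#111: 11→19
#118: 19→21
#125: 21→30
Sum = 11+19+21+30 = 81.
EDD 67, LPT 89, FIFO 81 → minimum 67.

67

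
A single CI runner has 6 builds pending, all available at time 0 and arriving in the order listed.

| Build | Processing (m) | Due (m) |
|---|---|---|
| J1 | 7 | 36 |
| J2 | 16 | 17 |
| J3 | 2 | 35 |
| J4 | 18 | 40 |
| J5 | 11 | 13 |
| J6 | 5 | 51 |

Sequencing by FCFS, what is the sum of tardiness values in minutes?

58

FIFO (arrival order): J1 J2 J3 J4 J5 J6.
J1: 0→7, due 36, tardiness 0
J2: 7→23, due 17, tardiness 6
J3: 23→25, due 35, tardiness 0
J4: 25→43, due 40, tardiness 3
J5: 43→54, due 13, tardiness 41
J6: 54→59, due 51, tardiness 8
Sum = 0+6+0+3+41+8 = 58.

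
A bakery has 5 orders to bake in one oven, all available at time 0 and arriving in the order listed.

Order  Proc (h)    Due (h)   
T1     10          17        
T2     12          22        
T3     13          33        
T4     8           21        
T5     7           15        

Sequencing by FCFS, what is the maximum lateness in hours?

FIFO (arrival order): T1 T2 T3 T4 T5.
T1: 0→10, due 17, lateness -7
T2: 10→22, due 22, lateness 0
T3: 22→35, due 33, lateness 2
T4: 35→43, due 21, lateness 22
T5: 43→50, due 15, lateness 35
Maximum = 35.

35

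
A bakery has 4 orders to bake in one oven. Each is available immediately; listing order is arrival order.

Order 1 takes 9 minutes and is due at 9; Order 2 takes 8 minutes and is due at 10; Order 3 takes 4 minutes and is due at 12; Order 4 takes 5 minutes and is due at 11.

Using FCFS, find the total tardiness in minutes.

31

FIFO (arrival order): Order 1 Order 2 Order 3 Order 4.
Order 1: 0→9, due 9, tardiness 0
Order 2: 9→17, due 10, tardiness 7
Order 3: 17→21, due 12, tardiness 9
Order 4: 21→26, due 11, tardiness 15
Sum = 0+7+9+15 = 31.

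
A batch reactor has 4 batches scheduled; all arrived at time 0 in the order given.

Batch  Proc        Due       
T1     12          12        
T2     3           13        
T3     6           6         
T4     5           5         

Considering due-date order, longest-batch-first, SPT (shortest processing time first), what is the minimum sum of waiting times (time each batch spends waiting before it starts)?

EDD (increasing due date): T4 T3 T1 T2.
T4: waits 0, runs 0→5
T3: waits 5, runs 5→11
T1: waits 11, runs 11→23
T2: waits 23, runs 23→26
Sum = 0+5+11+23 = 39.
LPT (decreasing processing time): T1 T3 T4 T2.
T1: waits 0, runs 0→12
T3: waits 12, runs 12→18
T4: waits 18, runs 18→23
T2: waits 23, runs 23→26
Sum = 0+12+18+23 = 53.
SPT (increasing processing time): T2 T4 T3 T1.
T2: waits 0, runs 0→3
T4: waits 3, runs 3→8
T3: waits 8, runs 8→14
T1: waits 14, runs 14→26
Sum = 0+3+8+14 = 25.
EDD 39, LPT 53, SPT 25 → minimum 25.

25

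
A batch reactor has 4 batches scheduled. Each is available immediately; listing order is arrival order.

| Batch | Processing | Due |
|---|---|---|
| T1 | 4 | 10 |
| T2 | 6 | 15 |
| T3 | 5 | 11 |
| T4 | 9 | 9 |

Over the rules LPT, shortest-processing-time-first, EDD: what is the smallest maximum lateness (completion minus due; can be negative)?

9

LPT (decreasing processing time): T4 T2 T3 T1.
T4: 0→9, due 9, lateness 0
T2: 9→15, due 15, lateness 0
T3: 15→20, due 11, lateness 9
T1: 20→24, due 10, lateness 14
Maximum = 14.
SPT (increasing processing time): T1 T3 T2 T4.
T1: 0→4, due 10, lateness -6
T3: 4→9, due 11, lateness -2
T2: 9→15, due 15, lateness 0
T4: 15→24, due 9, lateness 15
Maximum = 15.
EDD (increasing due date): T4 T1 T3 T2.
T4: 0→9, due 9, lateness 0
T1: 9→13, due 10, lateness 3
T3: 13→18, due 11, lateness 7
T2: 18→24, due 15, lateness 9
Maximum = 9.
LPT 14, SPT 15, EDD 9 → minimum 9.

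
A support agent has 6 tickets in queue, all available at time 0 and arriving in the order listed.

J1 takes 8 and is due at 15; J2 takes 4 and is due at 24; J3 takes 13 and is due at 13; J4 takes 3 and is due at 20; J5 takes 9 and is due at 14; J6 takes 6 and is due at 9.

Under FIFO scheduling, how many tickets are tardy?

4

FIFO (arrival order): J1 J2 J3 J4 J5 J6.
J1: 0→8, due 15, tardiness 0
J2: 8→12, due 24, tardiness 0
J3: 12→25, due 13, tardiness 12
J4: 25→28, due 20, tardiness 8
J5: 28→37, due 14, tardiness 23
J6: 37→43, due 9, tardiness 34
Late tickets: 4.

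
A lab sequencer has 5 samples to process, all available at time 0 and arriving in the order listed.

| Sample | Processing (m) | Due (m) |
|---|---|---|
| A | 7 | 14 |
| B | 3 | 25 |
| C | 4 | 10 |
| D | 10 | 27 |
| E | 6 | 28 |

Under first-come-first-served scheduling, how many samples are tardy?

2

FIFO (arrival order): A B C D E.
A: 0→7, due 14, tardiness 0
B: 7→10, due 25, tardiness 0
C: 10→14, due 10, tardiness 4
D: 14→24, due 27, tardiness 0
E: 24→30, due 28, tardiness 2
Late samples: 2.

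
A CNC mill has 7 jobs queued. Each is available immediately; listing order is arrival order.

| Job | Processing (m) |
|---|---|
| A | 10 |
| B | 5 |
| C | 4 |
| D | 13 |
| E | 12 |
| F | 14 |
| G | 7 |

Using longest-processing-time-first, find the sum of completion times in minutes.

LPT (decreasing processing time): F D E A G B C.
F: 0→14
D: 14→27
E: 27→39
A: 39→49
G: 49→56
B: 56→61
C: 61→65
Sum = 14+27+39+49+56+61+65 = 311.

311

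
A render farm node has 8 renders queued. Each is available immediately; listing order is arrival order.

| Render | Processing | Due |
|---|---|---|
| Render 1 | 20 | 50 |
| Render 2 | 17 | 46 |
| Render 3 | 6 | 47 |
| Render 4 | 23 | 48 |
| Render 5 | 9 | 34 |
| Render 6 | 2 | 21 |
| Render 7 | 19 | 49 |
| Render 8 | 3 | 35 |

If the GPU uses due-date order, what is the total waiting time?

234

EDD (increasing due date): Render 6 Render 5 Render 8 Render 2 Render 3 Render 4 Render 7 Render 1.
Render 6: waits 0, runs 0→2
Render 5: waits 2, runs 2→11
Render 8: waits 11, runs 11→14
Render 2: waits 14, runs 14→31
Render 3: waits 31, runs 31→37
Render 4: waits 37, runs 37→60
Render 7: waits 60, runs 60→79
Render 1: waits 79, runs 79→99
Sum = 0+2+11+14+31+37+60+79 = 234.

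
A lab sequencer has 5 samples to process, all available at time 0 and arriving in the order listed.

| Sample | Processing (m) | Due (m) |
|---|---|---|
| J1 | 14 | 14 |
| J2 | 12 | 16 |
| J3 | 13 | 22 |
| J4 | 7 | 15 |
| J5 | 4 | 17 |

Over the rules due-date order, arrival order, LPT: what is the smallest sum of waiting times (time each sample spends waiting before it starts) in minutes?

EDD (increasing due date): J1 J4 J2 J5 J3.
J1: waits 0, runs 0→14
J4: waits 14, runs 14→21
J2: waits 21, runs 21→33
J5: waits 33, runs 33→37
J3: waits 37, runs 37→50
Sum = 0+14+21+33+37 = 105.
FIFO (arrival order): J1 J2 J3 J4 J5.
J1: waits 0, runs 0→14
J2: waits 14, runs 14→26
J3: waits 26, runs 26→39
J4: waits 39, runs 39→46
J5: waits 46, runs 46→50
Sum = 0+14+26+39+46 = 125.
LPT (decreasing processing time): J1 J3 J2 J4 J5.
J1: waits 0, runs 0→14
J3: waits 14, runs 14→27
J2: waits 27, runs 27→39
J4: waits 39, runs 39→46
J5: waits 46, runs 46→50
Sum = 0+14+27+39+46 = 126.
EDD 105, FIFO 125, LPT 126 → minimum 105.

105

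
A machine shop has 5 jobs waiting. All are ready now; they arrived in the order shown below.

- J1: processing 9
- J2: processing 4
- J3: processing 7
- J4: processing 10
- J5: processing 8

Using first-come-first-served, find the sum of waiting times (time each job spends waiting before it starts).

72

FIFO (arrival order): J1 J2 J3 J4 J5.
J1: waits 0, runs 0→9
J2: waits 9, runs 9→13
J3: waits 13, runs 13→20
J4: waits 20, runs 20→30
J5: waits 30, runs 30→38
Sum = 0+9+13+20+30 = 72.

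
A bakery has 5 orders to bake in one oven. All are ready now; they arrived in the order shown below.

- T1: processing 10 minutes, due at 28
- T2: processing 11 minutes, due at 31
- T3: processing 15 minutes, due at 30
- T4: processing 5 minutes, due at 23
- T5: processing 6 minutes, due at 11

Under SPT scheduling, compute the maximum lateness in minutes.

17

SPT (increasing processing time): T4 T5 T1 T2 T3.
T4: 0→5, due 23, lateness -18
T5: 5→11, due 11, lateness 0
T1: 11→21, due 28, lateness -7
T2: 21→32, due 31, lateness 1
T3: 32→47, due 30, lateness 17
Maximum = 17.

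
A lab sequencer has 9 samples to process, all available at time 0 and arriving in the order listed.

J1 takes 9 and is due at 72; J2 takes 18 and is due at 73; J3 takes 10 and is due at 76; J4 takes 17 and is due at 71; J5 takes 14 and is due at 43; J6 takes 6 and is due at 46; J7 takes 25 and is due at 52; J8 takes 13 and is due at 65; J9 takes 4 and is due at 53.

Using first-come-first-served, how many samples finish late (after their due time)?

5

FIFO (arrival order): J1 J2 J3 J4 J5 J6 J7 J8 J9.
J1: 0→9, due 72, tardiness 0
J2: 9→27, due 73, tardiness 0
J3: 27→37, due 76, tardiness 0
J4: 37→54, due 71, tardiness 0
J5: 54→68, due 43, tardiness 25
J6: 68→74, due 46, tardiness 28
J7: 74→99, due 52, tardiness 47
J8: 99→112, due 65, tardiness 47
J9: 112→116, due 53, tardiness 63
Late samples: 5.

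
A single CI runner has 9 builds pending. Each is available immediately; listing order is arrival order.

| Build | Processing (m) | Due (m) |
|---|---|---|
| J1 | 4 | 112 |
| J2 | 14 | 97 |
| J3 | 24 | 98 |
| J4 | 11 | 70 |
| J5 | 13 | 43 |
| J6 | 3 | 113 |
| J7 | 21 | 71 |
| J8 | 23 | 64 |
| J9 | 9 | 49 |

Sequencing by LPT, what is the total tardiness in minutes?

170

LPT (decreasing processing time): J3 J8 J7 J2 J5 J4 J9 J1 J6.
J3: 0→24, due 98, tardiness 0
J8: 24→47, due 64, tardiness 0
J7: 47→68, due 71, tardiness 0
J2: 68→82, due 97, tardiness 0
J5: 82→95, due 43, tardiness 52
J4: 95→106, due 70, tardiness 36
J9: 106→115, due 49, tardiness 66
J1: 115→119, due 112, tardiness 7
J6: 119→122, due 113, tardiness 9
Sum = 0+0+0+0+52+36+66+7+9 = 170.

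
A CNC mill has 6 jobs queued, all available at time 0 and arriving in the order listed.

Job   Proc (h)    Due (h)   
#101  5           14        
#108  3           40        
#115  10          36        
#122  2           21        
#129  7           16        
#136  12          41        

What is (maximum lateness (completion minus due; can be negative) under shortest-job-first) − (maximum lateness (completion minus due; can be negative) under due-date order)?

3

SPT (increasing processing time): #122 #108 #101 #129 #115 #136.
#122: 0→2, due 21, lateness -19
#108: 2→5, due 40, lateness -35
#101: 5→10, due 14, lateness -4
#129: 10→17, due 16, lateness 1
#115: 17→27, due 36, lateness -9
#136: 27→39, due 41, lateness -2
Maximum = 1.
EDD (increasing due date): #101 #129 #122 #115 #108 #136.
#101: 0→5, due 14, lateness -9
#129: 5→12, due 16, lateness -4
#122: 12→14, due 21, lateness -7
#115: 14→24, due 36, lateness -12
#108: 24→27, due 40, lateness -13
#136: 27→39, due 41, lateness -2
Maximum = -2.
Difference = 1 − -2 = 3.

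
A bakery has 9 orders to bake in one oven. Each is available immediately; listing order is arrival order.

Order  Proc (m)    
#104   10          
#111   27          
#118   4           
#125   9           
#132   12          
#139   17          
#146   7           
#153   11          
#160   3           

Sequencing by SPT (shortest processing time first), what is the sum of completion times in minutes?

SPT (increasing processing time): #160 #118 #146 #125 #104 #153 #132 #139 #111.
#160: 0→3
#118: 3→7
#146: 7→14
#125: 14→23
#104: 23→33
#153: 33→44
#132: 44→56
#139: 56→73
#111: 73→100
Sum = 3+7+14+23+33+44+56+73+100 = 353.

353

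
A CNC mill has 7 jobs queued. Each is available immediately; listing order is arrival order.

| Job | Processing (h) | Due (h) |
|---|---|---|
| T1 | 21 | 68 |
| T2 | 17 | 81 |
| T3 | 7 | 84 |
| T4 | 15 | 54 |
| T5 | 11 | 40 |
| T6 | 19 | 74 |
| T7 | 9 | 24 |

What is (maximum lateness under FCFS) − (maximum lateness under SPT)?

FIFO (arrival order): T1 T2 T3 T4 T5 T6 T7.
T1: 0→21, due 68, lateness -47
T2: 21→38, due 81, lateness -43
T3: 38→45, due 84, lateness -39
T4: 45→60, due 54, lateness 6
T5: 60→71, due 40, lateness 31
T6: 71→90, due 74, lateness 16
T7: 90→99, due 24, lateness 75
Maximum = 75.
SPT (increasing processing time): T3 T7 T5 T4 T2 T6 T1.
T3: 0→7, due 84, lateness -77
T7: 7→16, due 24, lateness -8
T5: 16→27, due 40, lateness -13
T4: 27→42, due 54, lateness -12
T2: 42→59, due 81, lateness -22
T6: 59→78, due 74, lateness 4
T1: 78→99, due 68, lateness 31
Maximum = 31.
Difference = 75 − 31 = 44.

44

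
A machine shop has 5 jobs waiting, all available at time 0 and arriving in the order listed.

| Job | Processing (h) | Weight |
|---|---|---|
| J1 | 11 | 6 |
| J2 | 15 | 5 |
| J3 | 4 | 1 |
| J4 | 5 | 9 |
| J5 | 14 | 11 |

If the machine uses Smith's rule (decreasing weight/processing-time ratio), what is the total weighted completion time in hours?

WSPT (decreasing weight/processing-time ratio): J4 J5 J1 J2 J3.
J4: finishes 5, weight 9, w·C = 45
J5: finishes 19, weight 11, w·C = 209
J1: finishes 30, weight 6, w·C = 180
J2: finishes 45, weight 5, w·C = 225
J3: finishes 49, weight 1, w·C = 49
Sum = 45+209+180+225+49 = 708.

708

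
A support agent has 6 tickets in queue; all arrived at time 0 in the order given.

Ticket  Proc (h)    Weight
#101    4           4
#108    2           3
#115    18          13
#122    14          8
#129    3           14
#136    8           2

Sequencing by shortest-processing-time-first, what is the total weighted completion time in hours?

SPT (increasing processing time): #108 #129 #101 #136 #122 #115.
#108: finishes 2, weight 3, w·C = 6
#129: finishes 5, weight 14, w·C = 70
#101: finishes 9, weight 4, w·C = 36
#136: finishes 17, weight 2, w·C = 34
#122: finishes 31, weight 8, w·C = 248
#115: finishes 49, weight 13, w·C = 637
Sum = 6+70+36+34+248+637 = 1031.

1031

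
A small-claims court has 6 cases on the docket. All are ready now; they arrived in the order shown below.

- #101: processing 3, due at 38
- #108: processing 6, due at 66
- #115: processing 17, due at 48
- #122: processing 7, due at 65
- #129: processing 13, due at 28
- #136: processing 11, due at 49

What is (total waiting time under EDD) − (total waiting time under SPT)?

EDD (increasing due date): #129 #101 #115 #136 #122 #108.
#129: waits 0, runs 0→13
#101: waits 13, runs 13→16
#115: waits 16, runs 16→33
#136: waits 33, runs 33→44
#122: waits 44, runs 44→51
#108: waits 51, runs 51→57
Sum = 0+13+16+33+44+51 = 157.
SPT (increasing processing time): #101 #108 #122 #136 #129 #115.
#101: waits 0, runs 0→3
#108: waits 3, runs 3→9
#122: waits 9, runs 9→16
#136: waits 16, runs 16→27
#129: waits 27, runs 27→40
#115: waits 40, runs 40→57
Sum = 0+3+9+16+27+40 = 95.
Difference = 157 − 95 = 62.

62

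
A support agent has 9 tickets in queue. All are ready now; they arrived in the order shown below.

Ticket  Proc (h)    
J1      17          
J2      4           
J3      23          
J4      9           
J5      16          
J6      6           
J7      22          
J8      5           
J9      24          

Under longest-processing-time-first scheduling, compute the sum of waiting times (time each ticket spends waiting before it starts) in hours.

LPT (decreasing processing time): J9 J3 J7 J1 J5 J4 J6 J8 J2.
J9: waits 0, runs 0→24
J3: waits 24, runs 24→47
J7: waits 47, runs 47→69
J1: waits 69, runs 69→86
J5: waits 86, runs 86→102
J4: waits 102, runs 102→111
J6: waits 111, runs 111→117
J8: waits 117, runs 117→122
J2: waits 122, runs 122→126
Sum = 0+24+47+69+86+102+111+117+122 = 678.

678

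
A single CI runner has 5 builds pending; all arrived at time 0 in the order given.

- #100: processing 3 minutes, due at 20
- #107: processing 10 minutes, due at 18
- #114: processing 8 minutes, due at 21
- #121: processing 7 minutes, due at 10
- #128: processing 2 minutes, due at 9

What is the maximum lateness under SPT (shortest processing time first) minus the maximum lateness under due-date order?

3

SPT (increasing processing time): #128 #100 #121 #114 #107.
#128: 0→2, due 9, lateness -7
#100: 2→5, due 20, lateness -15
#121: 5→12, due 10, lateness 2
#114: 12→20, due 21, lateness -1
#107: 20→30, due 18, lateness 12
Maximum = 12.
EDD (increasing due date): #128 #121 #107 #100 #114.
#128: 0→2, due 9, lateness -7
#121: 2→9, due 10, lateness -1
#107: 9→19, due 18, lateness 1
#100: 19→22, due 20, lateness 2
#114: 22→30, due 21, lateness 9
Maximum = 9.
Difference = 12 − 9 = 3.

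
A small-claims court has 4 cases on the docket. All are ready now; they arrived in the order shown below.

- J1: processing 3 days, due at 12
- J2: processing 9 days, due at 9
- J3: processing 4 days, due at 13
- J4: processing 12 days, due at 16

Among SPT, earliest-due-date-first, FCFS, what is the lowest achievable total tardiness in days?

15

SPT (increasing processing time): J1 J3 J2 J4.
J1: 0→3, due 12, tardiness 0
J3: 3→7, due 13, tardiness 0
J2: 7→16, due 9, tardiness 7
J4: 16→28, due 16, tardiness 12
Sum = 0+0+7+12 = 19.
EDD (increasing due date): J2 J1 J3 J4.
J2: 0→9, due 9, tardiness 0
J1: 9→12, due 12, tardiness 0
J3: 12→16, due 13, tardiness 3
J4: 16→28, due 16, tardiness 12
Sum = 0+0+3+12 = 15.
FIFO (arrival order): J1 J2 J3 J4.
J1: 0→3, due 12, tardiness 0
J2: 3→12, due 9, tardiness 3
J3: 12→16, due 13, tardiness 3
J4: 16→28, due 16, tardiness 12
Sum = 0+3+3+12 = 18.
SPT 19, EDD 15, FIFO 18 → minimum 15.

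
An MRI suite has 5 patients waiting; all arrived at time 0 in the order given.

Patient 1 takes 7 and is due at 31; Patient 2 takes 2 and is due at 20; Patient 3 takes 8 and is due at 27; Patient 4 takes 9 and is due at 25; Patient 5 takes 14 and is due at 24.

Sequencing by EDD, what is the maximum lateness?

9

EDD (increasing due date): Patient 2 Patient 5 Patient 4 Patient 3 Patient 1.
Patient 2: 0→2, due 20, lateness -18
Patient 5: 2→16, due 24, lateness -8
Patient 4: 16→25, due 25, lateness 0
Patient 3: 25→33, due 27, lateness 6
Patient 1: 33→40, due 31, lateness 9
Maximum = 9.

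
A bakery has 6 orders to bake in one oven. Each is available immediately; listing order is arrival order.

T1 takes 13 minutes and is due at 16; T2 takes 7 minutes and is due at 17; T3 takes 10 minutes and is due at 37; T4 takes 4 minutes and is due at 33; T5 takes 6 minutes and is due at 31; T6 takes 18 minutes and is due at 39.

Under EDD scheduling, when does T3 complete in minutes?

40

EDD (increasing due date): T1 T2 T5 T4 T3 T6.
T1: 0→13
T2: 13→20
T5: 20→26
T4: 26→30
T3: 30→40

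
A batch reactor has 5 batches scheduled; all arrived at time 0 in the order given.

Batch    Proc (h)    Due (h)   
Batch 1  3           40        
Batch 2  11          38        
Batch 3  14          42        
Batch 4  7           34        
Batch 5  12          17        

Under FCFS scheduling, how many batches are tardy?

2

FIFO (arrival order): Batch 1 Batch 2 Batch 3 Batch 4 Batch 5.
Batch 1: 0→3, due 40, tardiness 0
Batch 2: 3→14, due 38, tardiness 0
Batch 3: 14→28, due 42, tardiness 0
Batch 4: 28→35, due 34, tardiness 1
Batch 5: 35→47, due 17, tardiness 30
Late batches: 2.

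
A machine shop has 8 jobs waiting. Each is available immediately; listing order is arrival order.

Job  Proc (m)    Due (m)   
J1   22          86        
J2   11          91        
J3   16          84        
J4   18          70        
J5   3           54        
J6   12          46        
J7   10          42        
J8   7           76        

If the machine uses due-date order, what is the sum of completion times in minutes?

EDD (increasing due date): J7 J6 J5 J4 J8 J3 J1 J2.
J7: 0→10
J6: 10→22
J5: 22→25
J4: 25→43
J8: 43→50
J3: 50→66
J1: 66→88
J2: 88→99
Sum = 10+22+25+43+50+66+88+99 = 403.

403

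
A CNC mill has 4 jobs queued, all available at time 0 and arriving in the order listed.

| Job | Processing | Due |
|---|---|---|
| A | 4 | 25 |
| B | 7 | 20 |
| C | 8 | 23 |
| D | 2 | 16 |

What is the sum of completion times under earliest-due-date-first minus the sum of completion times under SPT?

EDD (increasing due date): D B C A.
D: 0→2
B: 2→9
C: 9→17
A: 17→21
Sum = 2+9+17+21 = 49.
SPT (increasing processing time): D A B C.
D: 0→2
A: 2→6
B: 6→13
C: 13→21
Sum = 2+6+13+21 = 42.
Difference = 49 − 42 = 7.

7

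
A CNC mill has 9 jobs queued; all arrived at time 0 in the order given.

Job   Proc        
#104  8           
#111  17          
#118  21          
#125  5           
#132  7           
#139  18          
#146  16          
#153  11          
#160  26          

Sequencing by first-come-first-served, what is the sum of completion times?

FIFO (arrival order): #104 #111 #118 #125 #132 #139 #146 #153 #160.
#104: 0→8
#111: 8→25
#118: 25→46
#125: 46→51
#132: 51→58
#139: 58→76
#146: 76→92
#153: 92→103
#160: 103→129
Sum = 8+25+46+51+58+76+92+103+129 = 588.

588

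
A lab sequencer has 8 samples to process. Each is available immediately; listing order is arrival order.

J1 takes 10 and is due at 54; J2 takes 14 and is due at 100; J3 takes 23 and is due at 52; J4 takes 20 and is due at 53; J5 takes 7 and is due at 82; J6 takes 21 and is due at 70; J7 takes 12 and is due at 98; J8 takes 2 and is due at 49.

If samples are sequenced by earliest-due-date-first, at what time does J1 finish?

EDD (increasing due date): J8 J3 J4 J1 J6 J5 J7 J2.
J8: 0→2
J3: 2→25
J4: 25→45
J1: 45→55

55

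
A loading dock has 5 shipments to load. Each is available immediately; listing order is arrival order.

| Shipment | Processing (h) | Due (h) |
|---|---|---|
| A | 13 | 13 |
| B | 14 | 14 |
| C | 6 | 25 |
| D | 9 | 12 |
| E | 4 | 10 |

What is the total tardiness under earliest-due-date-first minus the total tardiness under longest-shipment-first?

EDD (increasing due date): E D A B C.
E: 0→4, due 10, tardiness 0
D: 4→13, due 12, tardiness 1
A: 13→26, due 13, tardiness 13
B: 26→40, due 14, tardiness 26
C: 40→46, due 25, tardiness 21
Sum = 0+1+13+26+21 = 61.
LPT (decreasing processing time): B A D C E.
B: 0→14, due 14, tardiness 0
A: 14→27, due 13, tardiness 14
D: 27→36, due 12, tardiness 24
C: 36→42, due 25, tardiness 17
E: 42→46, due 10, tardiness 36
Sum = 0+14+24+17+36 = 91.
Difference = 61 − 91 = -30.

-30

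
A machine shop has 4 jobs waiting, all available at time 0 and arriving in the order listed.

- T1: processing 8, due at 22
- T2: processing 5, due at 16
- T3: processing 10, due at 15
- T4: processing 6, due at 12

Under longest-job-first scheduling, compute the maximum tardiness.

13

LPT (decreasing processing time): T3 T1 T4 T2.
T3: 0→10, due 15, tardiness 0
T1: 10→18, due 22, tardiness 0
T4: 18→24, due 12, tardiness 12
T2: 24→29, due 16, tardiness 13
Maximum = 13.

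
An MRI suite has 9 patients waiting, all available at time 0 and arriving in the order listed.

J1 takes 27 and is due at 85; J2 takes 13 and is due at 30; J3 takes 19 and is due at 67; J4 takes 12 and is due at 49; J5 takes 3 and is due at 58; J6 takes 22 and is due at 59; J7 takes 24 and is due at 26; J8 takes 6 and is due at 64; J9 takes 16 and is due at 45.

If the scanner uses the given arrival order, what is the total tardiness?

338

FIFO (arrival order): J1 J2 J3 J4 J5 J6 J7 J8 J9.
J1: 0→27, due 85, tardiness 0
J2: 27→40, due 30, tardiness 10
J3: 40→59, due 67, tardiness 0
J4: 59→71, due 49, tardiness 22
J5: 71→74, due 58, tardiness 16
J6: 74→96, due 59, tardiness 37
J7: 96→120, due 26, tardiness 94
J8: 120→126, due 64, tardiness 62
J9: 126→142, due 45, tardiness 97
Sum = 0+10+0+22+16+37+94+62+97 = 338.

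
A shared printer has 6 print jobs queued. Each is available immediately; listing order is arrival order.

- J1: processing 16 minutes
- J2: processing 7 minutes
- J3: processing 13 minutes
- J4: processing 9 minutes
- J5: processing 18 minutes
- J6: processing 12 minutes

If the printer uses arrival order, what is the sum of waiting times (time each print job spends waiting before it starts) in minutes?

FIFO (arrival order): J1 J2 J3 J4 J5 J6.
J1: waits 0, runs 0→16
J2: waits 16, runs 16→23
J3: waits 23, runs 23→36
J4: waits 36, runs 36→45
J5: waits 45, runs 45→63
J6: waits 63, runs 63→75
Sum = 0+16+23+36+45+63 = 183.

183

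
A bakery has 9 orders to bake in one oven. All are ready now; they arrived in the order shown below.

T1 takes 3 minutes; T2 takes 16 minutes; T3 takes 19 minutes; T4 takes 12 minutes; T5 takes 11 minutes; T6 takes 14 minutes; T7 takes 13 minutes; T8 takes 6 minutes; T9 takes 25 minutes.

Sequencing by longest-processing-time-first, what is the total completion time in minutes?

LPT (decreasing processing time): T9 T3 T2 T6 T7 T4 T5 T8 T1.
T9: 0→25
T3: 25→44
T2: 44→60
T6: 60→74
T7: 74→87
T4: 87→99
T5: 99→110
T8: 110→116
T1: 116→119
Sum = 25+44+60+74+87+99+110+116+119 = 734.

734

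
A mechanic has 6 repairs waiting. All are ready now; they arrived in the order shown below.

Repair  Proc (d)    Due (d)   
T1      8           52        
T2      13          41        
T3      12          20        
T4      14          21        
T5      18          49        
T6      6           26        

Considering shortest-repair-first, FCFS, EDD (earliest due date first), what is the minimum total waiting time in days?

SPT (increasing processing time): T6 T1 T3 T2 T4 T5.
T6: waits 0, runs 0→6
T1: waits 6, runs 6→14
T3: waits 14, runs 14→26
T2: waits 26, runs 26→39
T4: waits 39, runs 39→53
T5: waits 53, runs 53→71
Sum = 0+6+14+26+39+53 = 138.
FIFO (arrival order): T1 T2 T3 T4 T5 T6.
T1: waits 0, runs 0→8
T2: waits 8, runs 8→21
T3: waits 21, runs 21→33
T4: waits 33, runs 33→47
T5: waits 47, runs 47→65
T6: waits 65, runs 65→71
Sum = 0+8+21+33+47+65 = 174.
EDD (increasing due date): T3 T4 T6 T2 T5 T1.
T3: waits 0, runs 0→12
T4: waits 12, runs 12→26
T6: waits 26, runs 26→32
T2: waits 32, runs 32→45
T5: waits 45, runs 45→63
T1: waits 63, runs 63→71
Sum = 0+12+26+32+45+63 = 178.
SPT 138, FIFO 174, EDD 178 → minimum 138.

138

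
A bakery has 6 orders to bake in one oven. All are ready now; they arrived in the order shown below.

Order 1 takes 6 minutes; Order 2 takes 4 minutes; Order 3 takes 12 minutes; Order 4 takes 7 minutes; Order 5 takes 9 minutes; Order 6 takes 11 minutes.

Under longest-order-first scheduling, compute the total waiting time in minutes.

151

LPT (decreasing processing time): Order 3 Order 6 Order 5 Order 4 Order 1 Order 2.
Order 3: waits 0, runs 0→12
Order 6: waits 12, runs 12→23
Order 5: waits 23, runs 23→32
Order 4: waits 32, runs 32→39
Order 1: waits 39, runs 39→45
Order 2: waits 45, runs 45→49
Sum = 0+12+23+32+39+45 = 151.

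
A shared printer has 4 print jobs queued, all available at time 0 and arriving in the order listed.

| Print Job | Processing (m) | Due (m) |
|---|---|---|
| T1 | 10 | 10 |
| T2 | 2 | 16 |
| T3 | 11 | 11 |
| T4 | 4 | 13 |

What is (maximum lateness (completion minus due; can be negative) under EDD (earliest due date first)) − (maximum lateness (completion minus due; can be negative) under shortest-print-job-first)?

EDD (increasing due date): T1 T3 T4 T2.
T1: 0→10, due 10, lateness 0
T3: 10→21, due 11, lateness 10
T4: 21→25, due 13, lateness 12
T2: 25→27, due 16, lateness 11
Maximum = 12.
SPT (increasing processing time): T2 T4 T1 T3.
T2: 0→2, due 16, lateness -14
T4: 2→6, due 13, lateness -7
T1: 6→16, due 10, lateness 6
T3: 16→27, due 11, lateness 16
Maximum = 16.
Difference = 12 − 16 = -4.

-4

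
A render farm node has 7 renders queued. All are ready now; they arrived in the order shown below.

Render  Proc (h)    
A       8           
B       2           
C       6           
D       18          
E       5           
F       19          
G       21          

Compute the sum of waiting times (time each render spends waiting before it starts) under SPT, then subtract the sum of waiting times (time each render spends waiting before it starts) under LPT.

-194

SPT (increasing processing time): B E C A D F G.
B: waits 0, runs 0→2
E: waits 2, runs 2→7
C: waits 7, runs 7→13
A: waits 13, runs 13→21
D: waits 21, runs 21→39
F: waits 39, runs 39→58
G: waits 58, runs 58→79
Sum = 0+2+7+13+21+39+58 = 140.
LPT (decreasing processing time): G F D A C E B.
G: waits 0, runs 0→21
F: waits 21, runs 21→40
D: waits 40, runs 40→58
A: waits 58, runs 58→66
C: waits 66, runs 66→72
E: waits 72, runs 72→77
B: waits 77, runs 77→79
Sum = 0+21+40+58+66+72+77 = 334.
Difference = 140 − 334 = -194.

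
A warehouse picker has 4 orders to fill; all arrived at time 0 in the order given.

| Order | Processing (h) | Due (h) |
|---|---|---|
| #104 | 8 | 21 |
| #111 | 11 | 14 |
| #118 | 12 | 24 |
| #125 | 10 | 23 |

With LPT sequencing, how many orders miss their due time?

LPT (decreasing processing time): #118 #111 #125 #104.
#118: 0→12, due 24, tardiness 0
#111: 12→23, due 14, tardiness 9
#125: 23→33, due 23, tardiness 10
#104: 33→41, due 21, tardiness 20
Late orders: 3.

3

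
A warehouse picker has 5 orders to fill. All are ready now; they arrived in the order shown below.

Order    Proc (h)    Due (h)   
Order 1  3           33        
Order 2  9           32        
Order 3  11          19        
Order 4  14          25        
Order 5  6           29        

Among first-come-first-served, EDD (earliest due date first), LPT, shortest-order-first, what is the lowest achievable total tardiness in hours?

FIFO (arrival order): Order 1 Order 2 Order 3 Order 4 Order 5.
Order 1: 0→3, due 33, tardiness 0
Order 2: 3→12, due 32, tardiness 0
Order 3: 12→23, due 19, tardiness 4
Order 4: 23→37, due 25, tardiness 12
Order 5: 37→43, due 29, tardiness 14
Sum = 0+0+4+12+14 = 30.
EDD (increasing due date): Order 3 Order 4 Order 5 Order 2 Order 1.
Order 3: 0→11, due 19, tardiness 0
Order 4: 11→25, due 25, tardiness 0
Order 5: 25→31, due 29, tardiness 2
Order 2: 31→40, due 32, tardiness 8
Order 1: 40→43, due 33, tardiness 10
Sum = 0+0+2+8+10 = 20.
LPT (decreasing processing time): Order 4 Order 3 Order 2 Order 5 Order 1.
Order 4: 0→14, due 25, tardiness 0
Order 3: 14→25, due 19, tardiness 6
Order 2: 25→34, due 32, tardiness 2
Order 5: 34→40, due 29, tardiness 11
Order 1: 40→43, due 33, tardiness 10
Sum = 0+6+2+11+10 = 29.
SPT (increasing processing time): Order 1 Order 5 Order 2 Order 3 Order 4.
Order 1: 0→3, due 33, tardiness 0
Order 5: 3→9, due 29, tardiness 0
Order 2: 9→18, due 32, tardiness 0
Order 3: 18→29, due 19, tardiness 10
Order 4: 29→43, due 25, tardiness 18
Sum = 0+0+0+10+18 = 28.
FIFO 30, EDD 20, LPT 29, SPT 28 → minimum 20.

20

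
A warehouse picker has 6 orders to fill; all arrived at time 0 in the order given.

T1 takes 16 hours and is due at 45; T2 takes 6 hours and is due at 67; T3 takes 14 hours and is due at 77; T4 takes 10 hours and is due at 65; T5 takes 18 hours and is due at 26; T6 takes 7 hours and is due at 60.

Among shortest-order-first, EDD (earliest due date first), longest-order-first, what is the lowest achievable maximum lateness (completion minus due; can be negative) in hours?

SPT (increasing processing time): T2 T6 T4 T3 T1 T5.
T2: 0→6, due 67, lateness -61
T6: 6→13, due 60, lateness -47
T4: 13→23, due 65, lateness -42
T3: 23→37, due 77, lateness -40
T1: 37→53, due 45, lateness 8
T5: 53→71, due 26, lateness 45
Maximum = 45.
EDD (increasing due date): T5 T1 T6 T4 T2 T3.
T5: 0→18, due 26, lateness -8
T1: 18→34, due 45, lateness -11
T6: 34→41, due 60, lateness -19
T4: 41→51, due 65, lateness -14
T2: 51→57, due 67, lateness -10
T3: 57→71, due 77, lateness -6
Maximum = -6.
LPT (decreasing processing time): T5 T1 T3 T4 T6 T2.
T5: 0→18, due 26, lateness -8
T1: 18→34, due 45, lateness -11
T3: 34→48, due 77, lateness -29
T4: 48→58, due 65, lateness -7
T6: 58→65, due 60, lateness 5
T2: 65→71, due 67, lateness 4
Maximum = 5.
SPT 45, EDD -6, LPT 5 → minimum -6.

-6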